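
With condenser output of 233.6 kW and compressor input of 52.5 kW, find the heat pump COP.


COP_hp = Q_cond / W
COP_hp = 233.6 / 52.5
COP_hp = 4.45

4.45


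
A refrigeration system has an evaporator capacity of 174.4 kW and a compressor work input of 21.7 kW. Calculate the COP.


COP = Q_evap / W
COP = 174.4 / 21.7
COP = 8.037

8.037


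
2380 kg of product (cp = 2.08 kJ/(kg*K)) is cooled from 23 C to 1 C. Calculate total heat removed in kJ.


dT = 23 - (1) = 22 K
Q = m * cp * dT = 2380 * 2.08 * 22
Q = 108909 kJ

108909


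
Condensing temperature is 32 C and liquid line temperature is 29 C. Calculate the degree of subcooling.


Subcooling = T_cond - T_liquid
Subcooling = 32 - 29
Subcooling = 3 K

3


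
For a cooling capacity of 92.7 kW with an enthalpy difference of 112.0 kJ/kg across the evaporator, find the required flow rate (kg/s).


m_dot = Q / dh
m_dot = 92.7 / 112.0
m_dot = 0.8277 kg/s

0.8277


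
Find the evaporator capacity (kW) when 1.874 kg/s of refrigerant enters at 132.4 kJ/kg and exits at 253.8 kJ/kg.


dh = 253.8 - 132.4 = 121.4 kJ/kg
Q_evap = m_dot * dh = 1.874 * 121.4
Q_evap = 227.5 kW

227.5


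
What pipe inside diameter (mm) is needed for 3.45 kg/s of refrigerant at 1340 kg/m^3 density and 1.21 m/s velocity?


A = m_dot / (rho * v) = 3.45 / (1340 * 1.21) = 0.002127790798 m^2
d = sqrt(4*A/pi) * 1000
d = 52.0 mm

52.0


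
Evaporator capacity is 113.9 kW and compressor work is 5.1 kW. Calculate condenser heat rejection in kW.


Q_cond = Q_evap + W
Q_cond = 113.9 + 5.1
Q_cond = 119.0 kW

119.0


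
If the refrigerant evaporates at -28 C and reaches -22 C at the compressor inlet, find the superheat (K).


Superheat = T_suction - T_evap
Superheat = -22 - (-28)
Superheat = 6 K

6


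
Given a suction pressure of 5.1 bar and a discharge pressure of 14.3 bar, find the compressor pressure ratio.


PR = P_high / P_low
PR = 14.3 / 5.1
PR = 2.804

2.804


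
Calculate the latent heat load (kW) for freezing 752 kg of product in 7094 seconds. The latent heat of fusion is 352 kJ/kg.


Q_lat = m * h_fg / t
Q_lat = 752 * 352 / 7094
Q_lat = 37.31 kW

37.31


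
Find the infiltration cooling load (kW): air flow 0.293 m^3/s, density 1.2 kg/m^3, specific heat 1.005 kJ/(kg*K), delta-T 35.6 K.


Q = V_dot * rho * cp * dT
Q = 0.293 * 1.2 * 1.005 * 35.6
Q = 12.58 kW

12.58


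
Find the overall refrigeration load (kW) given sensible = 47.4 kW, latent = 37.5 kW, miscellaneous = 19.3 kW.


Q_total = Q_s + Q_l + Q_misc
Q_total = 47.4 + 37.5 + 19.3
Q_total = 104.2 kW

104.2


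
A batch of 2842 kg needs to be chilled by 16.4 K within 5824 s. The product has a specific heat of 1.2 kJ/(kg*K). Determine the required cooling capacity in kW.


Q = m * cp * dT / t
Q = 2842 * 1.2 * 16.4 / 5824
Q = 9.603 kW

9.603


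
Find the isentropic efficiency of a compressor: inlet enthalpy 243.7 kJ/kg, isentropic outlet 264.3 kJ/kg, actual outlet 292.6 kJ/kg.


dh_ideal = 264.3 - 243.7 = 20.6 kJ/kg
dh_actual = 292.6 - 243.7 = 48.9 kJ/kg
eta_s = dh_ideal / dh_actual = 20.6 / 48.9
eta_s = 0.4213

0.4213


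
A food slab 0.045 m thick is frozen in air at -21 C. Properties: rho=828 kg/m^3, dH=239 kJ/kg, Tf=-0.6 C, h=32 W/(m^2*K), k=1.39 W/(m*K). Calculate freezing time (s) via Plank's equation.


dT = -0.6 - (-21) = 20.4 K
term1 = a/(2h) = 0.045/(2*32) = 0.000703125
term2 = a^2/(8k) = 0.045^2/(8*1.39) = 0.0001821043165
t = rho*dH*1000/dT * (term1 + term2)
t = 828*239*1000/20.4 * (0.000703125 + 0.0001821043165)
t = 8587 s

8587


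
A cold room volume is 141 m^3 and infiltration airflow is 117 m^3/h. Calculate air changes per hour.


ACH = flow / volume
ACH = 117 / 141
ACH = 0.83

0.83


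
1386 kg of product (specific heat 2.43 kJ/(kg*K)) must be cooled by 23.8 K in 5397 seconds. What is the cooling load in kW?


Q = m * cp * dT / t
Q = 1386 * 2.43 * 23.8 / 5397
Q = 14.852 kW

14.852


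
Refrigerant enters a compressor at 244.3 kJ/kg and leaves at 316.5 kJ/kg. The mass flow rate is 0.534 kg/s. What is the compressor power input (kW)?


dh = 316.5 - 244.3 = 72.2 kJ/kg
W = m_dot * dh = 0.534 * 72.2 = 38.55 kW

38.55


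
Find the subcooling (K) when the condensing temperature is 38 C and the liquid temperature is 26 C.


Subcooling = T_cond - T_liquid
Subcooling = 38 - 26
Subcooling = 12 K

12


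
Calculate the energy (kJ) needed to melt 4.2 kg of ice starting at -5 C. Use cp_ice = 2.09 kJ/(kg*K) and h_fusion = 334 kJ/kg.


Sensible heat = cp * dT = 2.09 * 5 = 10.45 kJ/kg
Total per kg = 10.45 + 334 = 344.45 kJ/kg
Q = m * total = 4.2 * 344.45
Q = 1446.7 kJ

1446.7


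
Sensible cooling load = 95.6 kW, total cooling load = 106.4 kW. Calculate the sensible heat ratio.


SHR = Q_sensible / Q_total
SHR = 95.6 / 106.4
SHR = 0.898

0.898


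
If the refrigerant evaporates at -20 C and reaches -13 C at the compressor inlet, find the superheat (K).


Superheat = T_suction - T_evap
Superheat = -13 - (-20)
Superheat = 7 K

7


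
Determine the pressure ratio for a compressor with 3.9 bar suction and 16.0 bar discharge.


PR = P_high / P_low
PR = 16.0 / 3.9
PR = 4.103

4.103


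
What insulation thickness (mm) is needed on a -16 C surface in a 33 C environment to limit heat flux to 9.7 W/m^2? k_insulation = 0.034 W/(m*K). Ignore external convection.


dT = 33 - (-16) = 49 K
thickness = k * dT / q_max * 1000
thickness = 0.034 * 49 / 9.7 * 1000
thickness = 171.8 mm

171.8


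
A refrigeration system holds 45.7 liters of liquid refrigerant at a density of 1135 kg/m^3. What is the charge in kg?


Charge = V * rho / 1000
Charge = 45.7 * 1135 / 1000
Charge = 51.87 kg

51.87


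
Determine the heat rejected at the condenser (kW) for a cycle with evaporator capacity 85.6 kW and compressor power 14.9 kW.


Q_cond = Q_evap + W
Q_cond = 85.6 + 14.9
Q_cond = 100.5 kW

100.5


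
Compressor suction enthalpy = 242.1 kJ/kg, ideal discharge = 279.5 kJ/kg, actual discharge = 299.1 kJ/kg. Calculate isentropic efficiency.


dh_ideal = 279.5 - 242.1 = 37.4 kJ/kg
dh_actual = 299.1 - 242.1 = 57.0 kJ/kg
eta_s = dh_ideal / dh_actual = 37.4 / 57.0
eta_s = 0.6561

0.6561


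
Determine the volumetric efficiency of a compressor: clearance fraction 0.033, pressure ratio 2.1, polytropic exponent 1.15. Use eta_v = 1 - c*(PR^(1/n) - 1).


PR^(1/n) = 2.1^(1/1.15) = 1.90629756
eta_v = 1 - 0.033 * (1.90629756 - 1)
eta_v = 0.9701

0.9701


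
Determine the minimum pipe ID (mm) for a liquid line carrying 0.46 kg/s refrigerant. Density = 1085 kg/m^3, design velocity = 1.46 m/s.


A = m_dot / (rho * v) = 0.46 / (1085 * 1.46) = 0.000290385708 m^2
d = sqrt(4*A/pi) * 1000
d = 19.2 mm

19.2


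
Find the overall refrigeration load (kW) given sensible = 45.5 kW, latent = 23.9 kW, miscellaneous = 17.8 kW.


Q_total = Q_s + Q_l + Q_misc
Q_total = 45.5 + 23.9 + 17.8
Q_total = 87.2 kW

87.2


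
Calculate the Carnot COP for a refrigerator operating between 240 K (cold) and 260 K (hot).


dT = 260 - 240 = 20 K
COP_carnot = T_cold / dT = 240 / 20
COP_carnot = 12.0

12.0


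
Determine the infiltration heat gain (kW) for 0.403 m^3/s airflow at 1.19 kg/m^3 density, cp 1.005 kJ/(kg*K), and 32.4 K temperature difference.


Q = V_dot * rho * cp * dT
Q = 0.403 * 1.19 * 1.005 * 32.4
Q = 15.616 kW

15.616


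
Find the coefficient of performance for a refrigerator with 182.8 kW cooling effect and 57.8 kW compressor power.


COP = Q_evap / W
COP = 182.8 / 57.8
COP = 3.163

3.163


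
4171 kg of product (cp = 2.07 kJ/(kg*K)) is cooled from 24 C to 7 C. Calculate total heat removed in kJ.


dT = 24 - (7) = 17 K
Q = m * cp * dT = 4171 * 2.07 * 17
Q = 146777 kJ

146777


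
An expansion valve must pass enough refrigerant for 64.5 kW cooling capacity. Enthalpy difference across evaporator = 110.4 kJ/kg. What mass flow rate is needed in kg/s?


m_dot = Q / dh
m_dot = 64.5 / 110.4
m_dot = 0.5842 kg/s

0.5842


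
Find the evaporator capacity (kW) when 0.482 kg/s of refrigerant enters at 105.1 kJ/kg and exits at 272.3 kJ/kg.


dh = 272.3 - 105.1 = 167.2 kJ/kg
Q_evap = m_dot * dh = 0.482 * 167.2
Q_evap = 80.59 kW

80.59


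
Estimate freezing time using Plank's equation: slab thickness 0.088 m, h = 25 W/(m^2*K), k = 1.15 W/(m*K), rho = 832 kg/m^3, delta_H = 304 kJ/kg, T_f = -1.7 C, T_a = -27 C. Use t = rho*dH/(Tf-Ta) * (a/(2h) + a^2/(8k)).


dT = -1.7 - (-27) = 25.3 K
term1 = a/(2h) = 0.088/(2*25) = 0.00176
term2 = a^2/(8k) = 0.088^2/(8*1.15) = 0.0008417391304
t = rho*dH*1000/dT * (term1 + term2)
t = 832*304*1000/25.3 * (0.00176 + 0.0008417391304)
t = 26010 s

26010


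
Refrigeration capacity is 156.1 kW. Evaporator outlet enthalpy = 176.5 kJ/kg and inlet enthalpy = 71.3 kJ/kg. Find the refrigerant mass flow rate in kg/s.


dh = 176.5 - 71.3 = 105.2 kJ/kg
m_dot = Q / dh = 156.1 / 105.2 = 1.4838 kg/s

1.4838


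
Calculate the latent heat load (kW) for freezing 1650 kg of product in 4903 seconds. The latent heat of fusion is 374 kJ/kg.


Q_lat = m * h_fg / t
Q_lat = 1650 * 374 / 4903
Q_lat = 125.86 kW

125.86


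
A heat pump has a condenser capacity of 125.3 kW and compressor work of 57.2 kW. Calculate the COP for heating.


COP_hp = Q_cond / W
COP_hp = 125.3 / 57.2
COP_hp = 2.191

2.191


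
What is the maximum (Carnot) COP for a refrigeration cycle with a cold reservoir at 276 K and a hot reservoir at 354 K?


dT = 354 - 276 = 78 K
COP_carnot = T_cold / dT = 276 / 78
COP_carnot = 3.538

3.538


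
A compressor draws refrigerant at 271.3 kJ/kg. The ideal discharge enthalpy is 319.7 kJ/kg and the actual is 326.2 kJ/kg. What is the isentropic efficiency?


dh_ideal = 319.7 - 271.3 = 48.4 kJ/kg
dh_actual = 326.2 - 271.3 = 54.9 kJ/kg
eta_s = dh_ideal / dh_actual = 48.4 / 54.9
eta_s = 0.8816

0.8816


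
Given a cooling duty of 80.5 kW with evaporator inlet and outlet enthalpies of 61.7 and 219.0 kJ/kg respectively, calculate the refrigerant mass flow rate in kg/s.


dh = 219.0 - 61.7 = 157.3 kJ/kg
m_dot = Q / dh = 80.5 / 157.3 = 0.5118 kg/s

0.5118


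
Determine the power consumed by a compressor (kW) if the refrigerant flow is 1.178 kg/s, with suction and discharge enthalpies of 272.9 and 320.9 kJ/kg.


dh = 320.9 - 272.9 = 48.0 kJ/kg
W = m_dot * dh = 1.178 * 48.0 = 56.54 kW

56.54


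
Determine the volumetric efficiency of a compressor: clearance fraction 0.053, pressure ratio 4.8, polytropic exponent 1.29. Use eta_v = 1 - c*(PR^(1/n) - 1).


PR^(1/n) = 4.8^(1/1.29) = 3.37360306
eta_v = 1 - 0.053 * (3.37360306 - 1)
eta_v = 0.8742

0.8742


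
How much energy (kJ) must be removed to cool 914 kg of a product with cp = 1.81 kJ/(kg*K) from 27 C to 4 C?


dT = 27 - (4) = 23 K
Q = m * cp * dT = 914 * 1.81 * 23
Q = 38050 kJ

38050


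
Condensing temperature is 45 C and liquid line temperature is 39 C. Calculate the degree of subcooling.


Subcooling = T_cond - T_liquid
Subcooling = 45 - 39
Subcooling = 6 K

6


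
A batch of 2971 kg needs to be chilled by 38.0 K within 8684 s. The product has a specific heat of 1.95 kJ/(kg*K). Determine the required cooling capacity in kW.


Q = m * cp * dT / t
Q = 2971 * 1.95 * 38.0 / 8684
Q = 25.351 kW

25.351


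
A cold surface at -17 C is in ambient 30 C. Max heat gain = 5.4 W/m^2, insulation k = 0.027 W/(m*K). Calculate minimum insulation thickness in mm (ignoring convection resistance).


dT = 30 - (-17) = 47 K
thickness = k * dT / q_max * 1000
thickness = 0.027 * 47 / 5.4 * 1000
thickness = 235.0 mm

235.0


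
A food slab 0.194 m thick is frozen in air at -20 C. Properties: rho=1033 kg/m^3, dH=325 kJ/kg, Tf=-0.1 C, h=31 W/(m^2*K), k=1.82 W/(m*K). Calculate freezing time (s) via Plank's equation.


dT = -0.1 - (-20) = 19.9 K
term1 = a/(2h) = 0.194/(2*31) = 0.003129032258
term2 = a^2/(8k) = 0.194^2/(8*1.82) = 0.00258489011
t = rho*dH*1000/dT * (term1 + term2)
t = 1033*325*1000/19.9 * (0.003129032258 + 0.00258489011)
t = 96397 s

96397


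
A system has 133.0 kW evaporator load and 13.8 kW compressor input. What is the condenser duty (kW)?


Q_cond = Q_evap + W
Q_cond = 133.0 + 13.8
Q_cond = 146.8 kW

146.8


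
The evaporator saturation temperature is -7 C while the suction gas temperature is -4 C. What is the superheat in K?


Superheat = T_suction - T_evap
Superheat = -4 - (-7)
Superheat = 3 K

3


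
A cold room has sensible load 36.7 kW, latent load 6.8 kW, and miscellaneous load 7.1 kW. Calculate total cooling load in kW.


Q_total = Q_s + Q_l + Q_misc
Q_total = 36.7 + 6.8 + 7.1
Q_total = 50.6 kW

50.6


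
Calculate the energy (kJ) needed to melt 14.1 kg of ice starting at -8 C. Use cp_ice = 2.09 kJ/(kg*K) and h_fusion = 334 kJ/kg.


Sensible heat = cp * dT = 2.09 * 8 = 16.72 kJ/kg
Total per kg = 16.72 + 334 = 350.72 kJ/kg
Q = m * total = 14.1 * 350.72
Q = 4945.2 kJ

4945.2


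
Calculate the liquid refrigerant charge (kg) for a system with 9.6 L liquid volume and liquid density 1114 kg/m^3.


Charge = V * rho / 1000
Charge = 9.6 * 1114 / 1000
Charge = 10.69 kg

10.69


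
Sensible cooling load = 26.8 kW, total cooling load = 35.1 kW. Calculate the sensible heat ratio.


SHR = Q_sensible / Q_total
SHR = 26.8 / 35.1
SHR = 0.764

0.764


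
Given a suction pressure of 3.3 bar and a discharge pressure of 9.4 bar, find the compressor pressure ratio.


PR = P_high / P_low
PR = 9.4 / 3.3
PR = 2.848

2.848


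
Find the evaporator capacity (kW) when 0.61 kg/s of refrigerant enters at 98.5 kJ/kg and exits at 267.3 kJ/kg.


dh = 267.3 - 98.5 = 168.8 kJ/kg
Q_evap = m_dot * dh = 0.61 * 168.8
Q_evap = 102.97 kW

102.97


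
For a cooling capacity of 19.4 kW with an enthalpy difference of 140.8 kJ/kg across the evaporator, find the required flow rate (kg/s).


m_dot = Q / dh
m_dot = 19.4 / 140.8
m_dot = 0.1378 kg/s

0.1378


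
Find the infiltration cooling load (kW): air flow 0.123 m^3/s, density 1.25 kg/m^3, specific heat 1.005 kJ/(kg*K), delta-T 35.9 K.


Q = V_dot * rho * cp * dT
Q = 0.123 * 1.25 * 1.005 * 35.9
Q = 5.547 kW

5.547


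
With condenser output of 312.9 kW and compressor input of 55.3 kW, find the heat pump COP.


COP_hp = Q_cond / W
COP_hp = 312.9 / 55.3
COP_hp = 5.658

5.658


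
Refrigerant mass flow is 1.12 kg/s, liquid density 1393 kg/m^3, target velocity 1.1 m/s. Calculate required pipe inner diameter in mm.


A = m_dot / (rho * v) = 1.12 / (1393 * 1.1) = 0.0007309273641 m^2
d = sqrt(4*A/pi) * 1000
d = 30.5 mm

30.5


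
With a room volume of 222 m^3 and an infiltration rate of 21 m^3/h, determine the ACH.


ACH = flow / volume
ACH = 21 / 222
ACH = 0.095

0.095


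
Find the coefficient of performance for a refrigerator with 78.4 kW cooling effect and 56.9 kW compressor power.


COP = Q_evap / W
COP = 78.4 / 56.9
COP = 1.378

1.378


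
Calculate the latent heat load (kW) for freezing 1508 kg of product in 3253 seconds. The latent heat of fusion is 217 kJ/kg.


Q_lat = m * h_fg / t
Q_lat = 1508 * 217 / 3253
Q_lat = 100.6 kW

100.6


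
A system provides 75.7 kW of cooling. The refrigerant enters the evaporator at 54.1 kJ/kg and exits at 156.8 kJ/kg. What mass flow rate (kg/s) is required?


dh = 156.8 - 54.1 = 102.7 kJ/kg
m_dot = Q / dh = 75.7 / 102.7 = 0.7371 kg/s

0.7371


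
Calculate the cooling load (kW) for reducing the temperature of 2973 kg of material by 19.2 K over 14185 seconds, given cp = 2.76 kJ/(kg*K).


Q = m * cp * dT / t
Q = 2973 * 2.76 * 19.2 / 14185
Q = 11.106 kW

11.106


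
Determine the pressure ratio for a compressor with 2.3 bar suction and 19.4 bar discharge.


PR = P_high / P_low
PR = 19.4 / 2.3
PR = 8.435

8.435


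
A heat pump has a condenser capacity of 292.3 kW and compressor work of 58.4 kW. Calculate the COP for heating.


COP_hp = Q_cond / W
COP_hp = 292.3 / 58.4
COP_hp = 5.005

5.005


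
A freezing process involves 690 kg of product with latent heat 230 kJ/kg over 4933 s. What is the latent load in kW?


Q_lat = m * h_fg / t
Q_lat = 690 * 230 / 4933
Q_lat = 32.17 kW

32.17


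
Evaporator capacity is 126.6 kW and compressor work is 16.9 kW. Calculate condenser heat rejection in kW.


Q_cond = Q_evap + W
Q_cond = 126.6 + 16.9
Q_cond = 143.5 kW

143.5


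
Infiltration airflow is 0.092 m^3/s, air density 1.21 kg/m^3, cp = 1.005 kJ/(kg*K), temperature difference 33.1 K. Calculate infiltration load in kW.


Q = V_dot * rho * cp * dT
Q = 0.092 * 1.21 * 1.005 * 33.1
Q = 3.703 kW

3.703


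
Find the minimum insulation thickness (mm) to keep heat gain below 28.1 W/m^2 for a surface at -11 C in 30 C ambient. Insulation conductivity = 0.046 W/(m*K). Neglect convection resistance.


dT = 30 - (-11) = 41 K
thickness = k * dT / q_max * 1000
thickness = 0.046 * 41 / 28.1 * 1000
thickness = 67.1 mm

67.1


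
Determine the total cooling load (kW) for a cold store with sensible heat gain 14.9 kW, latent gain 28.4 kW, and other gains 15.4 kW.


Q_total = Q_s + Q_l + Q_misc
Q_total = 14.9 + 28.4 + 15.4
Q_total = 58.7 kW

58.7


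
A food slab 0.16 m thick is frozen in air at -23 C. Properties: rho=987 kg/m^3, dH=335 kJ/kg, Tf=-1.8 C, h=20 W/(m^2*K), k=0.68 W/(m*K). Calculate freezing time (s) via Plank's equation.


dT = -1.8 - (-23) = 21.2 K
term1 = a/(2h) = 0.16/(2*20) = 0.004
term2 = a^2/(8k) = 0.16^2/(8*0.68) = 0.004705882353
t = rho*dH*1000/dT * (term1 + term2)
t = 987*335*1000/21.2 * (0.004 + 0.004705882353)
t = 135781 s

135781


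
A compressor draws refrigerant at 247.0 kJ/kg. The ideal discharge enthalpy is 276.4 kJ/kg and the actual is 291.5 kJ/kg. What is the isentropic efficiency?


dh_ideal = 276.4 - 247.0 = 29.4 kJ/kg
dh_actual = 291.5 - 247.0 = 44.5 kJ/kg
eta_s = dh_ideal / dh_actual = 29.4 / 44.5
eta_s = 0.6607

0.6607


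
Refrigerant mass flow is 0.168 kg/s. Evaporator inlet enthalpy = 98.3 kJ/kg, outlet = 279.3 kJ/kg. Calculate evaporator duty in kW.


dh = 279.3 - 98.3 = 181.0 kJ/kg
Q_evap = m_dot * dh = 0.168 * 181.0
Q_evap = 30.41 kW

30.41


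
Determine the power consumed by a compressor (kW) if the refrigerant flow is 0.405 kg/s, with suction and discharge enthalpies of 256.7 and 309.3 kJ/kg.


dh = 309.3 - 256.7 = 52.6 kJ/kg
W = m_dot * dh = 0.405 * 52.6 = 21.3 kW

21.3


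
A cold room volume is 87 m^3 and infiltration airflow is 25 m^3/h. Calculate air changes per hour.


ACH = flow / volume
ACH = 25 / 87
ACH = 0.287

0.287


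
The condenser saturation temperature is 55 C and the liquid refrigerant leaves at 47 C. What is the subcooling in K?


Subcooling = T_cond - T_liquid
Subcooling = 55 - 47
Subcooling = 8 K

8


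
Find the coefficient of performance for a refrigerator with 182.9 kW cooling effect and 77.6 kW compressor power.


COP = Q_evap / W
COP = 182.9 / 77.6
COP = 2.357

2.357


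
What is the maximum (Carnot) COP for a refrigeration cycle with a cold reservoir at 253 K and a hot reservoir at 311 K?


dT = 311 - 253 = 58 K
COP_carnot = T_cold / dT = 253 / 58
COP_carnot = 4.362

4.362


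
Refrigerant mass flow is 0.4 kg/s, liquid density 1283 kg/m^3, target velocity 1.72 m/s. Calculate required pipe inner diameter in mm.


A = m_dot / (rho * v) = 0.4 / (1283 * 1.72) = 0.0001812612155 m^2
d = sqrt(4*A/pi) * 1000
d = 15.2 mm

15.2


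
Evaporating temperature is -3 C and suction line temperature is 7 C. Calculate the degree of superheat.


Superheat = T_suction - T_evap
Superheat = 7 - (-3)
Superheat = 10 K

10


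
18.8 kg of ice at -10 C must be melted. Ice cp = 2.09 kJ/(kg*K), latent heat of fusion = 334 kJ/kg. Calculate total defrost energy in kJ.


Sensible heat = cp * dT = 2.09 * 10 = 20.9 kJ/kg
Total per kg = 20.9 + 334 = 354.9 kJ/kg
Q = m * total = 18.8 * 354.9
Q = 6672.1 kJ

6672.1


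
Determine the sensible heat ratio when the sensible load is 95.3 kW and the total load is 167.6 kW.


SHR = Q_sensible / Q_total
SHR = 95.3 / 167.6
SHR = 0.569

0.569


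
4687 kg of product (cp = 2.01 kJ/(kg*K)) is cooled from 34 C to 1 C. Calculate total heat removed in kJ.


dT = 34 - (1) = 33 K
Q = m * cp * dT = 4687 * 2.01 * 33
Q = 310889 kJ

310889


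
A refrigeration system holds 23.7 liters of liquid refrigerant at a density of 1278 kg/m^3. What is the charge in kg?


Charge = V * rho / 1000
Charge = 23.7 * 1278 / 1000
Charge = 30.29 kg

30.29


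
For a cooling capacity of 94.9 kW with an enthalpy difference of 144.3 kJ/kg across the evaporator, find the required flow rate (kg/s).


m_dot = Q / dh
m_dot = 94.9 / 144.3
m_dot = 0.6577 kg/s

0.6577


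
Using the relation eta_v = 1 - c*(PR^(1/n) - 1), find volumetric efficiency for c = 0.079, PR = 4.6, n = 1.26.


PR^(1/n) = 4.6^(1/1.26) = 3.35736284
eta_v = 1 - 0.079 * (3.35736284 - 1)
eta_v = 0.8138

0.8138


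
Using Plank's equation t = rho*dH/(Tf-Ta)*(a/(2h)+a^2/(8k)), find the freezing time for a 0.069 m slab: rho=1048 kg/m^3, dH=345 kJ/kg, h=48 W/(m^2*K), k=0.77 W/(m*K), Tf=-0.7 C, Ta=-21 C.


dT = -0.7 - (-21) = 20.3 K
term1 = a/(2h) = 0.069/(2*48) = 0.00071875
term2 = a^2/(8k) = 0.069^2/(8*0.77) = 0.0007728896104
t = rho*dH*1000/dT * (term1 + term2)
t = 1048*345*1000/20.3 * (0.00071875 + 0.0007728896104)
t = 26567 s

26567


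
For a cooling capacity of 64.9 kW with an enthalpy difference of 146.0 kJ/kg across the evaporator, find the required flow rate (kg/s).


m_dot = Q / dh
m_dot = 64.9 / 146.0
m_dot = 0.4445 kg/s

0.4445


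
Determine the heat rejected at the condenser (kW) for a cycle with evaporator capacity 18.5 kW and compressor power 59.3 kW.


Q_cond = Q_evap + W
Q_cond = 18.5 + 59.3
Q_cond = 77.8 kW

77.8


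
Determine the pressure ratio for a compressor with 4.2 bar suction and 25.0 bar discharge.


PR = P_high / P_low
PR = 25.0 / 4.2
PR = 5.952

5.952


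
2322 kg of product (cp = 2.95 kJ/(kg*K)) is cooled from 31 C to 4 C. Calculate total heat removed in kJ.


dT = 31 - (4) = 27 K
Q = m * cp * dT = 2322 * 2.95 * 27
Q = 184947 kJ

184947


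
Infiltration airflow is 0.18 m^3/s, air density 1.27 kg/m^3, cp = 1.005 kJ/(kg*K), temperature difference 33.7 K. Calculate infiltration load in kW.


Q = V_dot * rho * cp * dT
Q = 0.18 * 1.27 * 1.005 * 33.7
Q = 7.742 kW

7.742


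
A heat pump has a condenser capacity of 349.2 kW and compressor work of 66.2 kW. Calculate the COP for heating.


COP_hp = Q_cond / W
COP_hp = 349.2 / 66.2
COP_hp = 5.275

5.275


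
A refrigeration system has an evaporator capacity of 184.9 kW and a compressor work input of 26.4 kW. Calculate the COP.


COP = Q_evap / W
COP = 184.9 / 26.4
COP = 7.004

7.004


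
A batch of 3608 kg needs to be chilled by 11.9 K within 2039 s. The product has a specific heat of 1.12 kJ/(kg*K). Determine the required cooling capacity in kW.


Q = m * cp * dT / t
Q = 3608 * 1.12 * 11.9 / 2039
Q = 23.584 kW

23.584


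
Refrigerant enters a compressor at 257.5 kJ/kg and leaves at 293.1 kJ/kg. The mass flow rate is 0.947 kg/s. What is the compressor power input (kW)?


dh = 293.1 - 257.5 = 35.6 kJ/kg
W = m_dot * dh = 0.947 * 35.6 = 33.71 kW

33.71


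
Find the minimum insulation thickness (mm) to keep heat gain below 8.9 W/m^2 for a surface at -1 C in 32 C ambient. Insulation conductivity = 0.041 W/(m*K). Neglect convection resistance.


dT = 32 - (-1) = 33 K
thickness = k * dT / q_max * 1000
thickness = 0.041 * 33 / 8.9 * 1000
thickness = 152.0 mm

152.0


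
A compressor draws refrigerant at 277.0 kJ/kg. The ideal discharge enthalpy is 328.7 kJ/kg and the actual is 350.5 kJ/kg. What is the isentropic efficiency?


dh_ideal = 328.7 - 277.0 = 51.7 kJ/kg
dh_actual = 350.5 - 277.0 = 73.5 kJ/kg
eta_s = dh_ideal / dh_actual = 51.7 / 73.5
eta_s = 0.7034

0.7034


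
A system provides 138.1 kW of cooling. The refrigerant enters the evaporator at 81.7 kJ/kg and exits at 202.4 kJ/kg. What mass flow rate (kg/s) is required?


dh = 202.4 - 81.7 = 120.7 kJ/kg
m_dot = Q / dh = 138.1 / 120.7 = 1.1442 kg/s

1.1442


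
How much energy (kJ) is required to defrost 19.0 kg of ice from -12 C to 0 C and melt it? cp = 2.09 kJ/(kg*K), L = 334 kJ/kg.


Sensible heat = cp * dT = 2.09 * 12 = 25.08 kJ/kg
Total per kg = 25.08 + 334 = 359.08 kJ/kg
Q = m * total = 19.0 * 359.08
Q = 6822.5 kJ

6822.5


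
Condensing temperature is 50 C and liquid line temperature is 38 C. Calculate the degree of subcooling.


Subcooling = T_cond - T_liquid
Subcooling = 50 - 38
Subcooling = 12 K

12


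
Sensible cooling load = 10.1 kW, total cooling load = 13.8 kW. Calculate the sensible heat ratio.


SHR = Q_sensible / Q_total
SHR = 10.1 / 13.8
SHR = 0.732

0.732


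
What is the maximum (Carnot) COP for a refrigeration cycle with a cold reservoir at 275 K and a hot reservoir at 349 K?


dT = 349 - 275 = 74 K
COP_carnot = T_cold / dT = 275 / 74
COP_carnot = 3.716

3.716


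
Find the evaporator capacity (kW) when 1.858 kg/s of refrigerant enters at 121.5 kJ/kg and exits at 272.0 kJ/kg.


dh = 272.0 - 121.5 = 150.5 kJ/kg
Q_evap = m_dot * dh = 1.858 * 150.5
Q_evap = 279.63 kW

279.63


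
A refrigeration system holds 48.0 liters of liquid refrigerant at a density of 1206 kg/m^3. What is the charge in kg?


Charge = V * rho / 1000
Charge = 48.0 * 1206 / 1000
Charge = 57.89 kg

57.89


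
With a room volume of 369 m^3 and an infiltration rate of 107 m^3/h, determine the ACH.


ACH = flow / volume
ACH = 107 / 369
ACH = 0.29

0.29


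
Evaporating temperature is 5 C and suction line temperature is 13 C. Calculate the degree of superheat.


Superheat = T_suction - T_evap
Superheat = 13 - (5)
Superheat = 8 K

8


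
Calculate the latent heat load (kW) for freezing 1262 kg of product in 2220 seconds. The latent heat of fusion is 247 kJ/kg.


Q_lat = m * h_fg / t
Q_lat = 1262 * 247 / 2220
Q_lat = 140.41 kW

140.41


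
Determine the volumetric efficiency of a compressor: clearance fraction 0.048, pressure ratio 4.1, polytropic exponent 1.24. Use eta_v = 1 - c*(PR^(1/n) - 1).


PR^(1/n) = 4.1^(1/1.24) = 3.12018633
eta_v = 1 - 0.048 * (3.12018633 - 1)
eta_v = 0.8982

0.8982


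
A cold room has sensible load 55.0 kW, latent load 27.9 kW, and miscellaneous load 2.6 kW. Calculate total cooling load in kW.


Q_total = Q_s + Q_l + Q_misc
Q_total = 55.0 + 27.9 + 2.6
Q_total = 85.5 kW

85.5


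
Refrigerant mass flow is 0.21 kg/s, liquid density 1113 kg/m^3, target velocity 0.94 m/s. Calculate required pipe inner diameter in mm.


A = m_dot / (rho * v) = 0.21 / (1113 * 0.94) = 0.0002007226014 m^2
d = sqrt(4*A/pi) * 1000
d = 16.0 mm

16.0


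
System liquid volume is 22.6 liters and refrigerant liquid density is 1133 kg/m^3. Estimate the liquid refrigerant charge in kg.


Charge = V * rho / 1000
Charge = 22.6 * 1133 / 1000
Charge = 25.61 kg

25.61


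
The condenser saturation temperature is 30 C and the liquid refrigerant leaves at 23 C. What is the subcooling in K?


Subcooling = T_cond - T_liquid
Subcooling = 30 - 23
Subcooling = 7 K

7


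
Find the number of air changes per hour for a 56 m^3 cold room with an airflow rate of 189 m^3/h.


ACH = flow / volume
ACH = 189 / 56
ACH = 3.375

3.375


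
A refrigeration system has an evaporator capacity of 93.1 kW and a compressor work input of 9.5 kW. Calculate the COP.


COP = Q_evap / W
COP = 93.1 / 9.5
COP = 9.8

9.8


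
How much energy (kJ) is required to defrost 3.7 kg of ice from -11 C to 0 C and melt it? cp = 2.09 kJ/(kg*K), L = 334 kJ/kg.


Sensible heat = cp * dT = 2.09 * 11 = 22.99 kJ/kg
Total per kg = 22.99 + 334 = 356.99 kJ/kg
Q = m * total = 3.7 * 356.99
Q = 1320.9 kJ

1320.9


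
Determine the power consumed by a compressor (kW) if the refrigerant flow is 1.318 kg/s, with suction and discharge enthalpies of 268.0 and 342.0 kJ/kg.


dh = 342.0 - 268.0 = 74.0 kJ/kg
W = m_dot * dh = 1.318 * 74.0 = 97.53 kW

97.53


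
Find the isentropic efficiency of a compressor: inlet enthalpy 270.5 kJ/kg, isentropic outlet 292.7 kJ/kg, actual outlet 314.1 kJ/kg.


dh_ideal = 292.7 - 270.5 = 22.2 kJ/kg
dh_actual = 314.1 - 270.5 = 43.6 kJ/kg
eta_s = dh_ideal / dh_actual = 22.2 / 43.6
eta_s = 0.5092

0.5092


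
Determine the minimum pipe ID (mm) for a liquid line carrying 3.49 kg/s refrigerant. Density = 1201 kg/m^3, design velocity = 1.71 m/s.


A = m_dot / (rho * v) = 3.49 / (1201 * 1.71) = 0.001699363591 m^2
d = sqrt(4*A/pi) * 1000
d = 46.5 mm

46.5


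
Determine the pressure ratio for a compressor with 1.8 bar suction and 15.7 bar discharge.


PR = P_high / P_low
PR = 15.7 / 1.8
PR = 8.722

8.722


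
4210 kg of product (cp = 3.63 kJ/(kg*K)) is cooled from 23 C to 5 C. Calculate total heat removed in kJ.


dT = 23 - (5) = 18 K
Q = m * cp * dT = 4210 * 3.63 * 18
Q = 275081 kJ

275081


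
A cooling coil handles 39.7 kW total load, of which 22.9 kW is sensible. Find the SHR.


SHR = Q_sensible / Q_total
SHR = 22.9 / 39.7
SHR = 0.577

0.577


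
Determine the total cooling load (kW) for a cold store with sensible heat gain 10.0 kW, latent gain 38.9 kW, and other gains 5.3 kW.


Q_total = Q_s + Q_l + Q_misc
Q_total = 10.0 + 38.9 + 5.3
Q_total = 54.2 kW

54.2


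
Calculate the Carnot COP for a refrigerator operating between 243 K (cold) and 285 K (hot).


dT = 285 - 243 = 42 K
COP_carnot = T_cold / dT = 243 / 42
COP_carnot = 5.786

5.786


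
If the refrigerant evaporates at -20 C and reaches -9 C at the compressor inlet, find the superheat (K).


Superheat = T_suction - T_evap
Superheat = -9 - (-20)
Superheat = 11 K

11


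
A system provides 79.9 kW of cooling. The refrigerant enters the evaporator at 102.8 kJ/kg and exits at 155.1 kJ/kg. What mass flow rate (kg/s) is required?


dh = 155.1 - 102.8 = 52.3 kJ/kg
m_dot = Q / dh = 79.9 / 52.3 = 1.5277 kg/s

1.5277


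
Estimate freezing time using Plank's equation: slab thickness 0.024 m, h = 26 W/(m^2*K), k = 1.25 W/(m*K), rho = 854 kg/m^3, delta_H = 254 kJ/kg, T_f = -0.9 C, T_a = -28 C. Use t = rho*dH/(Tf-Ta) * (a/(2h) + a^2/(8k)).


dT = -0.9 - (-28) = 27.1 K
term1 = a/(2h) = 0.024/(2*26) = 0.0004615384615
term2 = a^2/(8k) = 0.024^2/(8*1.25) = 0.0000576
t = rho*dH*1000/dT * (term1 + term2)
t = 854*254*1000/27.1 * (0.0004615384615 + 0.0000576)
t = 4155 s

4155


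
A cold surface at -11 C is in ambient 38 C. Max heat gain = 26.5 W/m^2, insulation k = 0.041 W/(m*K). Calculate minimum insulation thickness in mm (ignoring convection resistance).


dT = 38 - (-11) = 49 K
thickness = k * dT / q_max * 1000
thickness = 0.041 * 49 / 26.5 * 1000
thickness = 75.8 mm

75.8


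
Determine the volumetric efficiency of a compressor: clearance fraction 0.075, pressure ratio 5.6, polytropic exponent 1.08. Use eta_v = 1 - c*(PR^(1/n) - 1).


PR^(1/n) = 5.6^(1/1.08) = 4.92908936
eta_v = 1 - 0.075 * (4.92908936 - 1)
eta_v = 0.7053

0.7053


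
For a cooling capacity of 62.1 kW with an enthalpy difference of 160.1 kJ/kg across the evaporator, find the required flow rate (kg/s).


m_dot = Q / dh
m_dot = 62.1 / 160.1
m_dot = 0.3879 kg/s

0.3879


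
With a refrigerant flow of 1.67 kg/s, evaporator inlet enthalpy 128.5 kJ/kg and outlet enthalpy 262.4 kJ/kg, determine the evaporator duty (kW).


dh = 262.4 - 128.5 = 133.9 kJ/kg
Q_evap = m_dot * dh = 1.67 * 133.9
Q_evap = 223.61 kW

223.61


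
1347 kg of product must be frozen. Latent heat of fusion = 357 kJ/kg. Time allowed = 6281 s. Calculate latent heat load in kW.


Q_lat = m * h_fg / t
Q_lat = 1347 * 357 / 6281
Q_lat = 76.56 kW

76.56


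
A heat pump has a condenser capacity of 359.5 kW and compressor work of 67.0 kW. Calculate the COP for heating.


COP_hp = Q_cond / W
COP_hp = 359.5 / 67.0
COP_hp = 5.366

5.366


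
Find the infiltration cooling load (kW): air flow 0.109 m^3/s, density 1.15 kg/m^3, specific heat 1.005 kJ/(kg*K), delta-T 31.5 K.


Q = V_dot * rho * cp * dT
Q = 0.109 * 1.15 * 1.005 * 31.5
Q = 3.968 kW

3.968


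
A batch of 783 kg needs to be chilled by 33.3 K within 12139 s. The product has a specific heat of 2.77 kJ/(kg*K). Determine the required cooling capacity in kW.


Q = m * cp * dT / t
Q = 783 * 2.77 * 33.3 / 12139
Q = 5.95 kW

5.95


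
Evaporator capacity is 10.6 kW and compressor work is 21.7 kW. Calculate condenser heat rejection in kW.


Q_cond = Q_evap + W
Q_cond = 10.6 + 21.7
Q_cond = 32.3 kW

32.3


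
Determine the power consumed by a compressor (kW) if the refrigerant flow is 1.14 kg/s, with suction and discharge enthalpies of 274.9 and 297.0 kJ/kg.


dh = 297.0 - 274.9 = 22.1 kJ/kg
W = m_dot * dh = 1.14 * 22.1 = 25.19 kW

25.19


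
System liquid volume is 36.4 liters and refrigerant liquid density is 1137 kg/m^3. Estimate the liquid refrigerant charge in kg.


Charge = V * rho / 1000
Charge = 36.4 * 1137 / 1000
Charge = 41.39 kg

41.39


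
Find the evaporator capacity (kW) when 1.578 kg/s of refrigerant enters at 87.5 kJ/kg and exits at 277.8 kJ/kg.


dh = 277.8 - 87.5 = 190.3 kJ/kg
Q_evap = m_dot * dh = 1.578 * 190.3
Q_evap = 300.29 kW

300.29


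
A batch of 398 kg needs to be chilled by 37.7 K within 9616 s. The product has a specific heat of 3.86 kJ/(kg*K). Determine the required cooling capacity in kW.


Q = m * cp * dT / t
Q = 398 * 3.86 * 37.7 / 9616
Q = 6.023 kW

6.023


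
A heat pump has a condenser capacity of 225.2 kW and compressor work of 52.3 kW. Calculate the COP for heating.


COP_hp = Q_cond / W
COP_hp = 225.2 / 52.3
COP_hp = 4.306

4.306


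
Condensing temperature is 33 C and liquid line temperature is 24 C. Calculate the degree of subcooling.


Subcooling = T_cond - T_liquid
Subcooling = 33 - 24
Subcooling = 9 K

9


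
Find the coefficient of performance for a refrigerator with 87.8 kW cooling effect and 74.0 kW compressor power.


COP = Q_evap / W
COP = 87.8 / 74.0
COP = 1.186

1.186


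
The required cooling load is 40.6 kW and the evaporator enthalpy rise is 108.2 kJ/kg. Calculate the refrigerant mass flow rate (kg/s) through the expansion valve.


m_dot = Q / dh
m_dot = 40.6 / 108.2
m_dot = 0.3752 kg/s

0.3752


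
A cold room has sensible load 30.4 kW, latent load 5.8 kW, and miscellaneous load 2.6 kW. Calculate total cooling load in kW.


Q_total = Q_s + Q_l + Q_misc
Q_total = 30.4 + 5.8 + 2.6
Q_total = 38.8 kW

38.8


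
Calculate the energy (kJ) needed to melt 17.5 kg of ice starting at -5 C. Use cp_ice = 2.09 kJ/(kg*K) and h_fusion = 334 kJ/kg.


Sensible heat = cp * dT = 2.09 * 5 = 10.45 kJ/kg
Total per kg = 10.45 + 334 = 344.45 kJ/kg
Q = m * total = 17.5 * 344.45
Q = 6027.9 kJ

6027.9


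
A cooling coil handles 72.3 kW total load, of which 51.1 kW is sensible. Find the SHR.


SHR = Q_sensible / Q_total
SHR = 51.1 / 72.3
SHR = 0.707

0.707


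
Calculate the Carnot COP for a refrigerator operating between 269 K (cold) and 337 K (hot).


dT = 337 - 269 = 68 K
COP_carnot = T_cold / dT = 269 / 68
COP_carnot = 3.956

3.956


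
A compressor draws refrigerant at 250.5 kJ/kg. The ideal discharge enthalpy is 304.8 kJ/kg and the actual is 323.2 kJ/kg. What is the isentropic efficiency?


dh_ideal = 304.8 - 250.5 = 54.3 kJ/kg
dh_actual = 323.2 - 250.5 = 72.7 kJ/kg
eta_s = dh_ideal / dh_actual = 54.3 / 72.7
eta_s = 0.7469

0.7469


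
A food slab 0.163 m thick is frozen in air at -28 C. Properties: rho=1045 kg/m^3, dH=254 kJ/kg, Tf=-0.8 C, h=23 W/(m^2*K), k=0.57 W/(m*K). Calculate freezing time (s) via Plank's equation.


dT = -0.8 - (-28) = 27.2 K
term1 = a/(2h) = 0.163/(2*23) = 0.003543478261
term2 = a^2/(8k) = 0.163^2/(8*0.57) = 0.005826535088
t = rho*dH*1000/dT * (term1 + term2)
t = 1045*254*1000/27.2 * (0.003543478261 + 0.005826535088)
t = 91437 s

91437


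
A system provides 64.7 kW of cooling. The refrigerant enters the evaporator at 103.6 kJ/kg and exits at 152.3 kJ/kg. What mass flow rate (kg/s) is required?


dh = 152.3 - 103.6 = 48.7 kJ/kg
m_dot = Q / dh = 64.7 / 48.7 = 1.3285 kg/s

1.3285


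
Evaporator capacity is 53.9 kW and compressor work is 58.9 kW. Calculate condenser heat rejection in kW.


Q_cond = Q_evap + W
Q_cond = 53.9 + 58.9
Q_cond = 112.8 kW

112.8


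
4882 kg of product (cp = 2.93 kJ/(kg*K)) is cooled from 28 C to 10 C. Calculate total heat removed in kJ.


dT = 28 - (10) = 18 K
Q = m * cp * dT = 4882 * 2.93 * 18
Q = 257477 kJ

257477


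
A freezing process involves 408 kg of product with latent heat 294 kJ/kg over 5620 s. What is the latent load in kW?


Q_lat = m * h_fg / t
Q_lat = 408 * 294 / 5620
Q_lat = 21.34 kW

21.34


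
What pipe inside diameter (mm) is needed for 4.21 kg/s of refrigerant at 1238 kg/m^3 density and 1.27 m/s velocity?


A = m_dot / (rho * v) = 4.21 / (1238 * 1.27) = 0.002677674176 m^2
d = sqrt(4*A/pi) * 1000
d = 58.4 mm

58.4


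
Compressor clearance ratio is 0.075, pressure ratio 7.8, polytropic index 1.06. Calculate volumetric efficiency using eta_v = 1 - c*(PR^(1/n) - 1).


PR^(1/n) = 7.8^(1/1.06) = 6.94382364
eta_v = 1 - 0.075 * (6.94382364 - 1)
eta_v = 0.5542

0.5542


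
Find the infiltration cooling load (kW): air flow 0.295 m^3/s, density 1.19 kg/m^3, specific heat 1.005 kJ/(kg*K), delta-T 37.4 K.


Q = V_dot * rho * cp * dT
Q = 0.295 * 1.19 * 1.005 * 37.4
Q = 13.195 kW

13.195


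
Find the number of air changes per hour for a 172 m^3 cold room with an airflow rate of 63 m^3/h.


ACH = flow / volume
ACH = 63 / 172
ACH = 0.366

0.366


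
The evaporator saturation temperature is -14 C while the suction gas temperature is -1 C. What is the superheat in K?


Superheat = T_suction - T_evap
Superheat = -1 - (-14)
Superheat = 13 K

13


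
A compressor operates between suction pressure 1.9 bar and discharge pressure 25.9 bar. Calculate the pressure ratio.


PR = P_high / P_low
PR = 25.9 / 1.9
PR = 13.632

13.632


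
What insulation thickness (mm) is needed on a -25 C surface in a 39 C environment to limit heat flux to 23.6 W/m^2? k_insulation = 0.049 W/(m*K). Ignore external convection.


dT = 39 - (-25) = 64 K
thickness = k * dT / q_max * 1000
thickness = 0.049 * 64 / 23.6 * 1000
thickness = 132.9 mm

132.9


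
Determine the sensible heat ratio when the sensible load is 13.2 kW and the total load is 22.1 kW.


SHR = Q_sensible / Q_total
SHR = 13.2 / 22.1
SHR = 0.597

0.597


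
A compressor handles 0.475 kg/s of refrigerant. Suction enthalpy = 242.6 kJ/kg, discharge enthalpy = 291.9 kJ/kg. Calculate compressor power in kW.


dh = 291.9 - 242.6 = 49.3 kJ/kg
W = m_dot * dh = 0.475 * 49.3 = 23.42 kW

23.42


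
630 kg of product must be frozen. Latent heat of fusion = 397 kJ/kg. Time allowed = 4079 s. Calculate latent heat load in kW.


Q_lat = m * h_fg / t
Q_lat = 630 * 397 / 4079
Q_lat = 61.32 kW

61.32


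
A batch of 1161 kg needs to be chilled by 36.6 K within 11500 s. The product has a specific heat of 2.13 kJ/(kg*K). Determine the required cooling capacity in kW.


Q = m * cp * dT / t
Q = 1161 * 2.13 * 36.6 / 11500
Q = 7.87 kW

7.87


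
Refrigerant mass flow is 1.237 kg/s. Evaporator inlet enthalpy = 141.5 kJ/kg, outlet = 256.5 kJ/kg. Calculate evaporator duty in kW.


dh = 256.5 - 141.5 = 115.0 kJ/kg
Q_evap = m_dot * dh = 1.237 * 115.0
Q_evap = 142.26 kW

142.26


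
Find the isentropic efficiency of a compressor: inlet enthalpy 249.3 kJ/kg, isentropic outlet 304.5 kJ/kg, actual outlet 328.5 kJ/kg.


dh_ideal = 304.5 - 249.3 = 55.2 kJ/kg
dh_actual = 328.5 - 249.3 = 79.2 kJ/kg
eta_s = dh_ideal / dh_actual = 55.2 / 79.2
eta_s = 0.697

0.697


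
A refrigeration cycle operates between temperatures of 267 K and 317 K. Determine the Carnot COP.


dT = 317 - 267 = 50 K
COP_carnot = T_cold / dT = 267 / 50
COP_carnot = 5.34

5.34


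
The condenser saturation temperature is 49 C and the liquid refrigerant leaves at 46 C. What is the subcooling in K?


Subcooling = T_cond - T_liquid
Subcooling = 49 - 46
Subcooling = 3 K

3
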